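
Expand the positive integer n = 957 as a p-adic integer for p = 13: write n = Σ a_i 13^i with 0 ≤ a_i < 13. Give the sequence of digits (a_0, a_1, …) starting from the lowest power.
(a_0, a_1, …) = (8, 8, 5)

Repeated division by 13 gives the digits low-to-high: 957 = 8 + 8·13^1 + 5·13^2. Digit sequence: (8, 8, 5).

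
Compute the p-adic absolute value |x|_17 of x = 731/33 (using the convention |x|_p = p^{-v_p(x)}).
|731/33|_17 = 1/17

Step 1 — compute v_17(x) by factoring powers of 17 out of the numerator and denominator: v_17(731/33) = 1. Step 2 — apply |x|_p = p^{-v_p(x)} = 17^{-1} = 1/17.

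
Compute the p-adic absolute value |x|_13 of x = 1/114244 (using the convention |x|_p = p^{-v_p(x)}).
|1/114244|_13 = 28561

Step 1 — compute v_13(x) by factoring powers of 13 out of the numerator and denominator: v_13(1/114244) = -4. Step 2 — apply |x|_p = p^{-v_p(x)} = 13^{4} = 28561.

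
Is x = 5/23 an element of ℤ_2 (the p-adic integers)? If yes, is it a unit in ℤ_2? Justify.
x ∈ ℤ_2^× (unit); v_2(x) = 0

ℤ_2 = {x ∈ ℚ_2 : v_2(x) ≥ 0} and ℤ_2^× = {x ∈ ℤ_2 : v_2(x) = 0}. Here v_2(5/23) = v_2(num) − v_2(den) = 0; compare against these criteria.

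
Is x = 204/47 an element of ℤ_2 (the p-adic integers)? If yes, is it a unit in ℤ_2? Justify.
x ∈ ℤ_2 but not a unit; v_2(x) = 2 > 0

ℤ_2 = {x ∈ ℚ_2 : v_2(x) ≥ 0} and ℤ_2^× = {x ∈ ℤ_2 : v_2(x) = 0}. Here v_2(204/47) = v_2(num) − v_2(den) = 2; compare against these criteria.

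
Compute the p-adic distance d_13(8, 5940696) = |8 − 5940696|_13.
d_13(8, 5940696) = 1/371293

Step 1 — x − y = 8 − 5940696 = -5940688. Step 2 — v_13(-5940688) = 5 (factor: -5940688 = −(13^5 · 16); the sign does not affect v_p). Step 3 — |x − y|_13 = 13^{-5} = 1/371293.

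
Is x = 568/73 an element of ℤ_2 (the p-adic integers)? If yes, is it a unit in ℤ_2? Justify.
x ∈ ℤ_2 but not a unit; v_2(x) = 3 > 0

ℤ_2 = {x ∈ ℚ_2 : v_2(x) ≥ 0} and ℤ_2^× = {x ∈ ℤ_2 : v_2(x) = 0}. Here v_2(568/73) = v_2(num) − v_2(den) = 3; compare against these criteria.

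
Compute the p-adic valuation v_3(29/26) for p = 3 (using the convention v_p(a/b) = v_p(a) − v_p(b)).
v_3(29/26) = 0

Factor powers of 3 from the numerator and denominator of the reduced fraction: 29 = 3^0 · 29 and 26 = 3^0 · 26. Apply v_p(a/b) = v_p(a) − v_p(b): v_3(29/26) = 0 − 0 = 0.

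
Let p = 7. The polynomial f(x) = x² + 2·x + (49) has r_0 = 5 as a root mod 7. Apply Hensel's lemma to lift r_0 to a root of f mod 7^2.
r_1 = 47 (mod 49)

Hensel: r_{i+1} = r_i − f(r_i)·(f′(r_i))^{-1} mod 7^{i+2}, f′(x) = 2x + 2. Iterate:
  r_0 = 5 (mod 7)
  r_1 = 47 (mod 49)
Final: r = 47 satisfies f(r) ≡ 0 mod 7^2.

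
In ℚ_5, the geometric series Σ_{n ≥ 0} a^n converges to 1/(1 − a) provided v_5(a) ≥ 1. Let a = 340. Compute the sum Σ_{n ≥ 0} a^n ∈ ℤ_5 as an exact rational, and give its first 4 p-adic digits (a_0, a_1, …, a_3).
Σ a^n = 1/(1 − a) = -1/339;  first 4 digits = (1, 3, 2, 4)

v_5(a) = 1 ≥ 1, so the series converges in ℤ_5 to 1/(1 − a) = 1/(1 − 340) = -1/339. Expand this rational in ℤ_5: compute digits iteratively via d_i = x_i mod 5, x_{i+1} = (x_i − d_i)/5. The first 4 digits are (1, 3, 2, 4).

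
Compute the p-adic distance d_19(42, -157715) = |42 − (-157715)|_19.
d_19(42, -157715) = 1/6859

Step 1 — x − y = 42 − (-157715) = 157757. Step 2 — v_19(157757) = 3 (factor: 157757 = (19^3 · 23); the sign does not affect v_p). Step 3 — |x − y|_19 = 19^{-3} = 1/6859.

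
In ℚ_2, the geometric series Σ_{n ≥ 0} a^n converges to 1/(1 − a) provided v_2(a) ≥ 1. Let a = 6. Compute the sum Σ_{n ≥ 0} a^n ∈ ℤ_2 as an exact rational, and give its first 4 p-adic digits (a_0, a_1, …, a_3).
Σ a^n = 1/(1 − a) = -1/5;  first 4 digits = (1, 1, 0, 0)

v_2(a) = 1 ≥ 1, so the series converges in ℤ_2 to 1/(1 − a) = 1/(1 − 6) = -1/5. Expand this rational in ℤ_2: compute digits iteratively via d_i = x_i mod 2, x_{i+1} = (x_i − d_i)/2. The first 4 digits are (1, 1, 0, 0).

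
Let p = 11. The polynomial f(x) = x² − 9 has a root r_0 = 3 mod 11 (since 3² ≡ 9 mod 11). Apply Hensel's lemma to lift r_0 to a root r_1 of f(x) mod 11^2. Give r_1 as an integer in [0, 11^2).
r_1 = 3 (mod 121)

Hensel's recurrence: r_{i+1} = r_i − f(r_i)·(f′(r_i))^{-1} mod 11^{i+2}, with f′(x) = 2x. Iterate:
  r_0 = 3 (mod 11)
  r_1 = 3 (mod 121)
Final: r_1 = 3, and one checks f(r_1) ≡ 0 mod 11^2.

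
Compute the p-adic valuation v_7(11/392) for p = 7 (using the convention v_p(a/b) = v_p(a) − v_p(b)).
v_7(11/392) = -2

Factor powers of 7 from the numerator and denominator of the reduced fraction: 11 = 7^0 · 11 and 392 = 7^2 · 8. Apply v_p(a/b) = v_p(a) − v_p(b): v_7(11/392) = 0 − 2 = -2.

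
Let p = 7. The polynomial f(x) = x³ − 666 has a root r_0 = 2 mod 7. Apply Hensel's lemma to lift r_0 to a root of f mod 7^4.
r_3 = 1731 (mod 2401)

Hensel: r_{i+1} = r_i − f(r_i)/f′(r_i) mod 7^{i+2}, where f′(x) = 3x². Iterate:
  r_0 = 2 (mod 7)
  r_1 = 16 (mod 49)
  r_2 = 16 (mod 343)
  r_3 = 1731 (mod 2401)
Final: r = 1731 with f(r) ≡ 0 mod 7^4.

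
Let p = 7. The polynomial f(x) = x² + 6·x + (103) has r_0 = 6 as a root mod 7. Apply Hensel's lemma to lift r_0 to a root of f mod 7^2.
r_1 = 48 (mod 49)

Hensel: r_{i+1} = r_i − f(r_i)·(f′(r_i))^{-1} mod 7^{i+2}, f′(x) = 2x + 6. Iterate:
  r_0 = 6 (mod 7)
  r_1 = 48 (mod 49)
Final: r = 48 satisfies f(r) ≡ 0 mod 7^2.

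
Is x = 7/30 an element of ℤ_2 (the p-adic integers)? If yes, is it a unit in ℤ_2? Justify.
x ∉ ℤ_2 (v_2(x) = -1 < 0)

ℤ_2 = {x ∈ ℚ_2 : v_2(x) ≥ 0} and ℤ_2^× = {x ∈ ℤ_2 : v_2(x) = 0}. Here v_2(7/30) = v_2(num) − v_2(den) = -1; compare against these criteria.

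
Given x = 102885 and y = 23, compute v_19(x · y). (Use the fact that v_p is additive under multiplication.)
v_19(2366355) = 3

v_p(x) = 3 (factor: 102885 = 19^3 · 15); v_p(y) = 0 (factor: 23 = 19^0 · 23). Additivity: v_p(xy) = v_p(x) + v_p(y) = 3 + 0 = 3. (Direct check: xy = 2366355 = 19^3 · (345).)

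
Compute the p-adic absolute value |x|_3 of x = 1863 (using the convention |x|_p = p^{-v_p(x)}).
|1863|_3 = 1/81

Step 1 — compute v_3(x) by factoring powers of 3 out of the numerator and denominator: v_3(1863) = 4. Step 2 — apply |x|_p = p^{-v_p(x)} = 3^{-4} = 1/81.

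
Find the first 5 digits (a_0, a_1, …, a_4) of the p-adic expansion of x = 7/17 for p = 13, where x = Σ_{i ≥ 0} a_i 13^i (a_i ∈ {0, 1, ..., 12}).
(a_0, …, a_4) = (5, 5, 8, 7, 4)

v_13(7/17) = 0 (numerator and denominator both coprime to 13), so x ∈ ℤ_13^×. Compute digits iteratively via a_i = x_i mod 13, x_{i+1} = (x_i − a_i)/13, with x_0 = x:
  x_0 = 7/17;  a_0 = 5;  x_1 = (x_0 − 5)/13 = -6/17
  x_1 = -6/17;  a_1 = 5;  x_2 = (x_1 − 5)/13 = -7/17
  x_2 = -7/17;  a_2 = 8;  x_3 = (x_2 − 8)/13 = -11/17
  x_3 = -11/17;  a_3 = 7;  x_4 = (x_3 − 7)/13 = -10/17
  x_4 = -10/17;  a_4 = 4;  x_5 = (x_4 − 4)/13 = -6/17
Digits: (5, 5, 8, 7, 4).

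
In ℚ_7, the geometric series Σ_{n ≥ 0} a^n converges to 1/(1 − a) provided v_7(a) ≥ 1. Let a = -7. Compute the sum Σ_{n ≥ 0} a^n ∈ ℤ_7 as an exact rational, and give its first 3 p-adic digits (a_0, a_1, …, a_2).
Σ a^n = 1/(1 − a) = 1/8;  first 3 digits = (1, 6, 0)

v_7(a) = 1 ≥ 1, so the series converges in ℤ_7 to 1/(1 − a) = 1/(1 − (-7)) = 1/8. Expand this rational in ℤ_7: compute digits iteratively via d_i = x_i mod 7, x_{i+1} = (x_i − d_i)/7. The first 3 digits are (1, 6, 0).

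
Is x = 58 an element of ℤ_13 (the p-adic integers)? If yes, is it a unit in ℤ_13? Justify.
x ∈ ℤ_13^× (unit); v_13(x) = 0

ℤ_13 = {x ∈ ℚ_13 : v_13(x) ≥ 0} and ℤ_13^× = {x ∈ ℤ_13 : v_13(x) = 0}. Here v_13(58) = v_13(num) − v_13(den) = 0; compare against these criteria.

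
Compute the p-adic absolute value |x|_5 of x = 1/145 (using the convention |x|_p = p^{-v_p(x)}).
|1/145|_5 = 5

Step 1 — compute v_5(x) by factoring powers of 5 out of the numerator and denominator: v_5(1/145) = -1. Step 2 — apply |x|_p = p^{-v_p(x)} = 5^{1} = 5.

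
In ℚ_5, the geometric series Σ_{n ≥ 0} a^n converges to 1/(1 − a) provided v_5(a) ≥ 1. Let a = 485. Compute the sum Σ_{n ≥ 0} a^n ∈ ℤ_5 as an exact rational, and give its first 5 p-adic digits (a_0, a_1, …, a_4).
Σ a^n = 1/(1 − a) = -1/484;  first 5 digits = (1, 2, 3, 3, 2)

v_5(a) = 1 ≥ 1, so the series converges in ℤ_5 to 1/(1 − a) = 1/(1 − 485) = -1/484. Expand this rational in ℤ_5: compute digits iteratively via d_i = x_i mod 5, x_{i+1} = (x_i − d_i)/5. The first 5 digits are (1, 2, 3, 3, 2).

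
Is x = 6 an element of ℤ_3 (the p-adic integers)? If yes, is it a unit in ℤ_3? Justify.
x ∈ ℤ_3 but not a unit; v_3(x) = 1 > 0

ℤ_3 = {x ∈ ℚ_3 : v_3(x) ≥ 0} and ℤ_3^× = {x ∈ ℤ_3 : v_3(x) = 0}. Here v_3(6) = v_3(num) − v_3(den) = 1; compare against these criteria.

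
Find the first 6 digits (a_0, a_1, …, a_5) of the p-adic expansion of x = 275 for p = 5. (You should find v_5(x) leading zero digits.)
(a_0, …, a_5) = (0, 0, 1, 2, 0, 0)

v_5(275) = 2, so a_0 = ... = a_1 = 0. Factor out: x = 5^2 · u with u = 11 a unit in ℤ_5. Expand u iteratively via a_{v+i} = u_i mod 5, u_{i+1} = (u_i − a_{v+i})/5:
  u_0 = 11;  a_2 = 1;  u_1 = (u_0 − 1)/5 = 2
  u_1 = 2;  a_3 = 2;  u_2 = (u_1 − 2)/5 = 0
  u_2 = 0;  a_4 = 0;  u_3 = (u_2 − 0)/5 = 0
  u_3 = 0;  a_5 = 0;  u_4 = (u_3 − 0)/5 = 0
Digits: (0, 0, 1, 2, 0, 0).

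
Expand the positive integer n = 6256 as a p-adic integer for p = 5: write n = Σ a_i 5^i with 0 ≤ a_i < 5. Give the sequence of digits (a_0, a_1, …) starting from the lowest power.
(a_0, a_1, …) = (1, 1, 0, 0, 0, 2)

Repeated division by 5 gives the digits low-to-high: 6256 = 1 + 1·5^1 + 2·5^5. Digit sequence: (1, 1, 0, 0, 0, 2).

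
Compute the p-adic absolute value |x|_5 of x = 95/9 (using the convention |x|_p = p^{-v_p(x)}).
|95/9|_5 = 1/5

Step 1 — compute v_5(x) by factoring powers of 5 out of the numerator and denominator: v_5(95/9) = 1. Step 2 — apply |x|_p = p^{-v_p(x)} = 5^{-1} = 1/5.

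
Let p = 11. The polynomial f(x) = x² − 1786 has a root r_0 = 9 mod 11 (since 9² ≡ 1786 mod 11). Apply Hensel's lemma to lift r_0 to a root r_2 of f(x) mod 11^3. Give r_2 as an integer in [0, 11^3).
r_2 = 339 (mod 1331)

Hensel's recurrence: r_{i+1} = r_i − f(r_i)·(f′(r_i))^{-1} mod 11^{i+2}, with f′(x) = 2x. Iterate:
  r_0 = 9 (mod 11)
  r_1 = 97 (mod 121)
  r_2 = 339 (mod 1331)
Final: r_2 = 339, and one checks f(r_2) ≡ 0 mod 11^3.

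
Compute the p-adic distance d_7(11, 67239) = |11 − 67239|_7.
d_7(11, 67239) = 1/16807

Step 1 — x − y = 11 − 67239 = -67228. Step 2 — v_7(-67228) = 5 (factor: -67228 = −(7^5 · 4); the sign does not affect v_p). Step 3 — |x − y|_7 = 7^{-5} = 1/16807.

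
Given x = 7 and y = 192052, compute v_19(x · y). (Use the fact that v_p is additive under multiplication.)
v_19(1344364) = 3

v_p(x) = 0 (factor: 7 = 19^0 · 7); v_p(y) = 3 (factor: 192052 = 19^3 · 28). Additivity: v_p(xy) = v_p(x) + v_p(y) = 0 + 3 = 3. (Direct check: xy = 1344364 = 19^3 · (196).)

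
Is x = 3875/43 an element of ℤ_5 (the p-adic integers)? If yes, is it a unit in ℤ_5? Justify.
x ∈ ℤ_5 but not a unit; v_5(x) = 3 > 0

ℤ_5 = {x ∈ ℚ_5 : v_5(x) ≥ 0} and ℤ_5^× = {x ∈ ℤ_5 : v_5(x) = 0}. Here v_5(3875/43) = v_5(num) − v_5(den) = 3; compare against these criteria.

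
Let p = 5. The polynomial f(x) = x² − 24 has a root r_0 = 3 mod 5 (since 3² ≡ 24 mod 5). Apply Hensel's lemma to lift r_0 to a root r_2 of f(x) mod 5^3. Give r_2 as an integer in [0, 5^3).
r_2 = 93 (mod 125)

Hensel's recurrence: r_{i+1} = r_i − f(r_i)·(f′(r_i))^{-1} mod 5^{i+2}, with f′(x) = 2x. Iterate:
  r_0 = 3 (mod 5)
  r_1 = 18 (mod 25)
  r_2 = 93 (mod 125)
Final: r_2 = 93, and one checks f(r_2) ≡ 0 mod 5^3.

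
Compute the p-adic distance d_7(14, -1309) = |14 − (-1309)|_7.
d_7(14, -1309) = 1/49

Step 1 — x − y = 14 − (-1309) = 1323. Step 2 — v_7(1323) = 2 (factor: 1323 = (7^2 · 27); the sign does not affect v_p). Step 3 — |x − y|_7 = 7^{-2} = 1/49.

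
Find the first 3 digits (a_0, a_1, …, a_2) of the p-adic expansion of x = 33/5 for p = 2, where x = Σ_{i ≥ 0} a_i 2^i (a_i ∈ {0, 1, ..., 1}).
(a_0, …, a_2) = (1, 0, 1)

v_2(33/5) = 0 (numerator and denominator both coprime to 2), so x ∈ ℤ_2^×. Compute digits iteratively via a_i = x_i mod 2, x_{i+1} = (x_i − a_i)/2, with x_0 = x:
  x_0 = 33/5;  a_0 = 1;  x_1 = (x_0 − 1)/2 = 14/5
  x_1 = 14/5;  a_1 = 0;  x_2 = (x_1 − 0)/2 = 7/5
  x_2 = 7/5;  a_2 = 1;  x_3 = (x_2 − 1)/2 = 1/5
Digits: (1, 0, 1).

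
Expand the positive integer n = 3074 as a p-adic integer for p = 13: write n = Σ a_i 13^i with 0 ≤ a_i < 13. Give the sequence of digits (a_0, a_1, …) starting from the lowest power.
(a_0, a_1, …) = (6, 2, 5, 1)

Repeated division by 13 gives the digits low-to-high: 3074 = 6 + 2·13^1 + 5·13^2 + 1·13^3. Digit sequence: (6, 2, 5, 1).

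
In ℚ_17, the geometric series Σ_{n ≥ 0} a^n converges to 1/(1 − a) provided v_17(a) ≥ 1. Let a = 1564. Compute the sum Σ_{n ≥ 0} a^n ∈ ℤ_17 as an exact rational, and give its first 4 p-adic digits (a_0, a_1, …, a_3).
Σ a^n = 1/(1 − a) = -1/1563;  first 4 digits = (1, 7, 3, 8)

v_17(a) = 1 ≥ 1, so the series converges in ℤ_17 to 1/(1 − a) = 1/(1 − 1564) = -1/1563. Expand this rational in ℤ_17: compute digits iteratively via d_i = x_i mod 17, x_{i+1} = (x_i − d_i)/17. The first 4 digits are (1, 7, 3, 8).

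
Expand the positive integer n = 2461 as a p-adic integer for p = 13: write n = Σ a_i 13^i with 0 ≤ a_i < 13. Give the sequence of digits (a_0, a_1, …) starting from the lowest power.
(a_0, a_1, …) = (4, 7, 1, 1)

Repeated division by 13 gives the digits low-to-high: 2461 = 4 + 7·13^1 + 1·13^2 + 1·13^3. Digit sequence: (4, 7, 1, 1).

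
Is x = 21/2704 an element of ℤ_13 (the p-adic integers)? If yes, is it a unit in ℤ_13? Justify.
x ∉ ℤ_13 (v_13(x) = -2 < 0)

ℤ_13 = {x ∈ ℚ_13 : v_13(x) ≥ 0} and ℤ_13^× = {x ∈ ℤ_13 : v_13(x) = 0}. Here v_13(21/2704) = v_13(num) − v_13(den) = -2; compare against these criteria.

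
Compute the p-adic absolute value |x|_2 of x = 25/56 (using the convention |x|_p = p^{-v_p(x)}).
|25/56|_2 = 8

Step 1 — compute v_2(x) by factoring powers of 2 out of the numerator and denominator: v_2(25/56) = -3. Step 2 — apply |x|_p = p^{-v_p(x)} = 2^{3} = 8.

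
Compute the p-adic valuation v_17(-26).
v_17(-26) = 0

v_17(n) is the largest exponent k such that 17^k divides n. Factor out: -26 = -17^0 · 26. (Sign doesn't affect v_p.) So v_17(-26) = 0.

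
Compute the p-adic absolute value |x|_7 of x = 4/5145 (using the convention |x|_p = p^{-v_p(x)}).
|4/5145|_7 = 343

Step 1 — compute v_7(x) by factoring powers of 7 out of the numerator and denominator: v_7(4/5145) = -3. Step 2 — apply |x|_p = p^{-v_p(x)} = 7^{3} = 343.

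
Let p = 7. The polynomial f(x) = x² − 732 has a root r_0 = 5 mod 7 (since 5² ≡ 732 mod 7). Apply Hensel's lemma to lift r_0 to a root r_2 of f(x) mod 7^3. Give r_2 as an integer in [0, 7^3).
r_2 = 208 (mod 343)

Hensel's recurrence: r_{i+1} = r_i − f(r_i)·(f′(r_i))^{-1} mod 7^{i+2}, with f′(x) = 2x. Iterate:
  r_0 = 5 (mod 7)
  r_1 = 12 (mod 49)
  r_2 = 208 (mod 343)
Final: r_2 = 208, and one checks f(r_2) ≡ 0 mod 7^3.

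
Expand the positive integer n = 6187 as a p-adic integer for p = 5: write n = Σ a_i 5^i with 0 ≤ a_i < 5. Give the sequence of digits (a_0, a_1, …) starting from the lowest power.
(a_0, a_1, …) = (2, 2, 2, 4, 4, 1)

Repeated division by 5 gives the digits low-to-high: 6187 = 2 + 2·5^1 + 2·5^2 + 4·5^3 + 4·5^4 + 1·5^5. Digit sequence: (2, 2, 2, 4, 4, 1).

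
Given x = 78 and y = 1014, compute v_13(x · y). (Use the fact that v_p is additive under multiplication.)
v_13(79092) = 3

v_p(x) = 1 (factor: 78 = 13^1 · 6); v_p(y) = 2 (factor: 1014 = 13^2 · 6). Additivity: v_p(xy) = v_p(x) + v_p(y) = 1 + 2 = 3. (Direct check: xy = 79092 = 13^3 · (36).)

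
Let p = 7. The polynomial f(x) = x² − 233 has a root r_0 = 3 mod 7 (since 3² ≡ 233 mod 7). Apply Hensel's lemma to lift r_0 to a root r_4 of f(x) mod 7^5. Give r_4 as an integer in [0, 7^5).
r_4 = 367 (mod 16807)

Hensel's recurrence: r_{i+1} = r_i − f(r_i)·(f′(r_i))^{-1} mod 7^{i+2}, with f′(x) = 2x. Iterate:
  r_0 = 3 (mod 7)
  r_1 = 24 (mod 49)
  r_2 = 24 (mod 343)
  r_3 = 367 (mod 2401)
  r_4 = 367 (mod 16807)
Final: r_4 = 367, and one checks f(r_4) ≡ 0 mod 7^5.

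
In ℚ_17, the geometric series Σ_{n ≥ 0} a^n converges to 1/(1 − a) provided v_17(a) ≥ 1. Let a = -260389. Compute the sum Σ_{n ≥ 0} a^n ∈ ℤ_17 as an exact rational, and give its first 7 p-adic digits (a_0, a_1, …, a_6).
Σ a^n = 1/(1 − a) = 1/260390;  first 7 digits = (1, 0, 0, 15, 13, 16, 3)

v_17(a) = 3 ≥ 1, so the series converges in ℤ_17 to 1/(1 − a) = 1/(1 − (-260389)) = 1/260390. Expand this rational in ℤ_17: compute digits iteratively via d_i = x_i mod 17, x_{i+1} = (x_i − d_i)/17. The first 7 digits are (1, 0, 0, 15, 13, 16, 3).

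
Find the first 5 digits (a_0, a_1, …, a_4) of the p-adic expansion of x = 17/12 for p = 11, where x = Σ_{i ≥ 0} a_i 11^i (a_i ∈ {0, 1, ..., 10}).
(a_0, …, a_4) = (6, 6, 4, 6, 4)

v_11(17/12) = 0 (numerator and denominator both coprime to 11), so x ∈ ℤ_11^×. Compute digits iteratively via a_i = x_i mod 11, x_{i+1} = (x_i − a_i)/11, with x_0 = x:
  x_0 = 17/12;  a_0 = 6;  x_1 = (x_0 − 6)/11 = -5/12
  x_1 = -5/12;  a_1 = 6;  x_2 = (x_1 − 6)/11 = -7/12
  x_2 = -7/12;  a_2 = 4;  x_3 = (x_2 − 4)/11 = -5/12
  x_3 = -5/12;  a_3 = 6;  x_4 = (x_3 − 6)/11 = -7/12
  x_4 = -7/12;  a_4 = 4;  x_5 = (x_4 − 4)/11 = -5/12
Digits: (6, 6, 4, 6, 4).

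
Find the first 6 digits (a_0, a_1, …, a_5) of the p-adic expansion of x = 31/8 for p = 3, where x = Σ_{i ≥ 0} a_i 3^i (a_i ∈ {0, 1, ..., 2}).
(a_0, …, a_5) = (2, 1, 1, 0, 1, 0)

v_3(31/8) = 0 (numerator and denominator both coprime to 3), so x ∈ ℤ_3^×. Compute digits iteratively via a_i = x_i mod 3, x_{i+1} = (x_i − a_i)/3, with x_0 = x:
  x_0 = 31/8;  a_0 = 2;  x_1 = (x_0 − 2)/3 = 5/8
  x_1 = 5/8;  a_1 = 1;  x_2 = (x_1 − 1)/3 = -1/8
  x_2 = -1/8;  a_2 = 1;  x_3 = (x_2 − 1)/3 = -3/8
  x_3 = -3/8;  a_3 = 0;  x_4 = (x_3 − 0)/3 = -1/8
  x_4 = -1/8;  a_4 = 1;  x_5 = (x_4 − 1)/3 = -3/8
  x_5 = -3/8;  a_5 = 0;  x_6 = (x_5 − 0)/3 = -1/8
Digits: (2, 1, 1, 0, 1, 0).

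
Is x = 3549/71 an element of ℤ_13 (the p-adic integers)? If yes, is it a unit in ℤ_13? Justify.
x ∈ ℤ_13 but not a unit; v_13(x) = 2 > 0

ℤ_13 = {x ∈ ℚ_13 : v_13(x) ≥ 0} and ℤ_13^× = {x ∈ ℤ_13 : v_13(x) = 0}. Here v_13(3549/71) = v_13(num) − v_13(den) = 2; compare against these criteria.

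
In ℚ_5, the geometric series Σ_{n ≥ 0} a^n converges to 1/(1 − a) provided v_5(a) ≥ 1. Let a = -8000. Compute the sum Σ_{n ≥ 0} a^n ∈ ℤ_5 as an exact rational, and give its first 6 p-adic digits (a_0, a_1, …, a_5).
Σ a^n = 1/(1 − a) = 1/8001;  first 6 digits = (1, 0, 0, 1, 2, 2)

v_5(a) = 3 ≥ 1, so the series converges in ℤ_5 to 1/(1 − a) = 1/(1 − (-8000)) = 1/8001. Expand this rational in ℤ_5: compute digits iteratively via d_i = x_i mod 5, x_{i+1} = (x_i − d_i)/5. The first 6 digits are (1, 0, 0, 1, 2, 2).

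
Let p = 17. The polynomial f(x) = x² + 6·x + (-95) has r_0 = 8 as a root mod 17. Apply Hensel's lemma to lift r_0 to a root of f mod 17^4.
r_3 = 12316 (mod 83521)

Hensel: r_{i+1} = r_i − f(r_i)·(f′(r_i))^{-1} mod 17^{i+2}, f′(x) = 2x + 6. Iterate:
  r_0 = 8 (mod 17)
  r_1 = 178 (mod 289)
  r_2 = 2490 (mod 4913)
  r_3 = 12316 (mod 83521)
Final: r = 12316 satisfies f(r) ≡ 0 mod 17^4.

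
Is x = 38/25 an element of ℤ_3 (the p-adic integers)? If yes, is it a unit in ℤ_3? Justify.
x ∈ ℤ_3^× (unit); v_3(x) = 0

ℤ_3 = {x ∈ ℚ_3 : v_3(x) ≥ 0} and ℤ_3^× = {x ∈ ℤ_3 : v_3(x) = 0}. Here v_3(38/25) = v_3(num) − v_3(den) = 0; compare against these criteria.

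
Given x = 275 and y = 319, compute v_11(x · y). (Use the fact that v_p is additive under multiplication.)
v_11(87725) = 2

v_p(x) = 1 (factor: 275 = 11^1 · 25); v_p(y) = 1 (factor: 319 = 11^1 · 29). Additivity: v_p(xy) = v_p(x) + v_p(y) = 1 + 1 = 2. (Direct check: xy = 87725 = 11^2 · (725).)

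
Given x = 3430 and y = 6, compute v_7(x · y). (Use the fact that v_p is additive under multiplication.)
v_7(20580) = 3

v_p(x) = 3 (factor: 3430 = 7^3 · 10); v_p(y) = 0 (factor: 6 = 7^0 · 6). Additivity: v_p(xy) = v_p(x) + v_p(y) = 3 + 0 = 3. (Direct check: xy = 20580 = 7^3 · (60).)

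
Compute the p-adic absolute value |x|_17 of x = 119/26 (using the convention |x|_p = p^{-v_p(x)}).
|119/26|_17 = 1/17

Step 1 — compute v_17(x) by factoring powers of 17 out of the numerator and denominator: v_17(119/26) = 1. Step 2 — apply |x|_p = p^{-v_p(x)} = 17^{-1} = 1/17.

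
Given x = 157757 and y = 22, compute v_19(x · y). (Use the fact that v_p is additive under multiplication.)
v_19(3470654) = 3

v_p(x) = 3 (factor: 157757 = 19^3 · 23); v_p(y) = 0 (factor: 22 = 19^0 · 22). Additivity: v_p(xy) = v_p(x) + v_p(y) = 3 + 0 = 3. (Direct check: xy = 3470654 = 19^3 · (506).)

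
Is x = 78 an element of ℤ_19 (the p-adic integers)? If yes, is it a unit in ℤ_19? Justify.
x ∈ ℤ_19^× (unit); v_19(x) = 0

ℤ_19 = {x ∈ ℚ_19 : v_19(x) ≥ 0} and ℤ_19^× = {x ∈ ℤ_19 : v_19(x) = 0}. Here v_19(78) = v_19(num) − v_19(den) = 0; compare against these criteria.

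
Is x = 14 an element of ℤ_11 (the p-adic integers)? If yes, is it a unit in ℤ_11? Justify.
x ∈ ℤ_11^× (unit); v_11(x) = 0

ℤ_11 = {x ∈ ℚ_11 : v_11(x) ≥ 0} and ℤ_11^× = {x ∈ ℤ_11 : v_11(x) = 0}. Here v_11(14) = v_11(num) − v_11(den) = 0; compare against these criteria.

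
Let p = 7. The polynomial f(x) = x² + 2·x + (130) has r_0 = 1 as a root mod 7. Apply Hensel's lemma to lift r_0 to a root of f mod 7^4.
r_3 = 372 (mod 2401)

Hensel: r_{i+1} = r_i − f(r_i)·(f′(r_i))^{-1} mod 7^{i+2}, f′(x) = 2x + 2. Iterate:
  r_0 = 1 (mod 7)
  r_1 = 29 (mod 49)
  r_2 = 29 (mod 343)
  r_3 = 372 (mod 2401)
Final: r = 372 satisfies f(r) ≡ 0 mod 7^4.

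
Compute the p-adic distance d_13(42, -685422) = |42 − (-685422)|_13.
d_13(42, -685422) = 1/28561

Step 1 — x − y = 42 − (-685422) = 685464. Step 2 — v_13(685464) = 4 (factor: 685464 = (13^4 · 24); the sign does not affect v_p). Step 3 — |x − y|_13 = 13^{-4} = 1/28561.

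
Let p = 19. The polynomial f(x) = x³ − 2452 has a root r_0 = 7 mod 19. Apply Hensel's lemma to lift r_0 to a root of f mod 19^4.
r_3 = 68464 (mod 130321)

Hensel: r_{i+1} = r_i − f(r_i)/f′(r_i) mod 19^{i+2}, where f′(x) = 3x². Iterate:
  r_0 = 7 (mod 19)
  r_1 = 235 (mod 361)
  r_2 = 6733 (mod 6859)
  r_3 = 68464 (mod 130321)
Final: r = 68464 with f(r) ≡ 0 mod 19^4.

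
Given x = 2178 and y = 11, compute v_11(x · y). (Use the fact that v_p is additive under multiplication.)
v_11(23958) = 3

v_p(x) = 2 (factor: 2178 = 11^2 · 18); v_p(y) = 1 (factor: 11 = 11^1 · 1). Additivity: v_p(xy) = v_p(x) + v_p(y) = 2 + 1 = 3. (Direct check: xy = 23958 = 11^3 · (18).)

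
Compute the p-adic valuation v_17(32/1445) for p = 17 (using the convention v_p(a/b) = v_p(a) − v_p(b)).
v_17(32/1445) = -2

Factor powers of 17 from the numerator and denominator of the reduced fraction: 32 = 17^0 · 32 and 1445 = 17^2 · 5. Apply v_p(a/b) = v_p(a) − v_p(b): v_17(32/1445) = 0 − 2 = -2.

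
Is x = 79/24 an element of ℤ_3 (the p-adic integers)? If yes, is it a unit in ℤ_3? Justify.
x ∉ ℤ_3 (v_3(x) = -1 < 0)

ℤ_3 = {x ∈ ℚ_3 : v_3(x) ≥ 0} and ℤ_3^× = {x ∈ ℤ_3 : v_3(x) = 0}. Here v_3(79/24) = v_3(num) − v_3(den) = -1; compare against these criteria.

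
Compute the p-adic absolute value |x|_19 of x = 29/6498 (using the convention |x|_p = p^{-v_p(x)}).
|29/6498|_19 = 361

Step 1 — compute v_19(x) by factoring powers of 19 out of the numerator and denominator: v_19(29/6498) = -2. Step 2 — apply |x|_p = p^{-v_p(x)} = 19^{2} = 361.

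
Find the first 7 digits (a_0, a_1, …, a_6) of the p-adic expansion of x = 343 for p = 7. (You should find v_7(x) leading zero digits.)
(a_0, …, a_6) = (0, 0, 0, 1, 0, 0, 0)

v_7(343) = 3, so a_0 = ... = a_2 = 0. Factor out: x = 7^3 · u with u = 1 a unit in ℤ_7. Expand u iteratively via a_{v+i} = u_i mod 7, u_{i+1} = (u_i − a_{v+i})/7:
  u_0 = 1;  a_3 = 1;  u_1 = (u_0 − 1)/7 = 0
  u_1 = 0;  a_4 = 0;  u_2 = (u_1 − 0)/7 = 0
  u_2 = 0;  a_5 = 0;  u_3 = (u_2 − 0)/7 = 0
  u_3 = 0;  a_6 = 0;  u_4 = (u_3 − 0)/7 = 0
Digits: (0, 0, 0, 1, 0, 0, 0).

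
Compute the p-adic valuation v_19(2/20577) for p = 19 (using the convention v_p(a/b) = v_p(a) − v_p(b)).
v_19(2/20577) = -3

Factor powers of 19 from the numerator and denominator of the reduced fraction: 2 = 19^0 · 2 and 20577 = 19^3 · 3. Apply v_p(a/b) = v_p(a) − v_p(b): v_19(2/20577) = 0 − 3 = -3.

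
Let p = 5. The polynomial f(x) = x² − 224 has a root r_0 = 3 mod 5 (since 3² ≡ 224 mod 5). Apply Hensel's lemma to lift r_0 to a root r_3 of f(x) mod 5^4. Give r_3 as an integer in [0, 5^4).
r_3 = 293 (mod 625)

Hensel's recurrence: r_{i+1} = r_i − f(r_i)·(f′(r_i))^{-1} mod 5^{i+2}, with f′(x) = 2x. Iterate:
  r_0 = 3 (mod 5)
  r_1 = 18 (mod 25)
  r_2 = 43 (mod 125)
  r_3 = 293 (mod 625)
Final: r_3 = 293, and one checks f(r_3) ≡ 0 mod 5^4.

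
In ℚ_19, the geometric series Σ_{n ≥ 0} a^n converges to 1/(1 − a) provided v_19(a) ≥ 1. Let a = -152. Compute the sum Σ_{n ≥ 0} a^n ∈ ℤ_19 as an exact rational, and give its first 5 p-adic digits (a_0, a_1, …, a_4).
Σ a^n = 1/(1 − a) = 1/153;  first 5 digits = (1, 11, 6, 4, 3)

v_19(a) = 1 ≥ 1, so the series converges in ℤ_19 to 1/(1 − a) = 1/(1 − (-152)) = 1/153. Expand this rational in ℤ_19: compute digits iteratively via d_i = x_i mod 19, x_{i+1} = (x_i − d_i)/19. The first 5 digits are (1, 11, 6, 4, 3).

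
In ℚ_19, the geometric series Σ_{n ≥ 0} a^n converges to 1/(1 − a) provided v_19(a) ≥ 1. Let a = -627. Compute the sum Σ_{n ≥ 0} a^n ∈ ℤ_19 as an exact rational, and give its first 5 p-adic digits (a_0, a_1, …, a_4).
Σ a^n = 1/(1 − a) = 1/628;  first 5 digits = (1, 5, 4, 11, 9)

v_19(a) = 1 ≥ 1, so the series converges in ℤ_19 to 1/(1 − a) = 1/(1 − (-627)) = 1/628. Expand this rational in ℤ_19: compute digits iteratively via d_i = x_i mod 19, x_{i+1} = (x_i − d_i)/19. The first 5 digits are (1, 5, 4, 11, 9).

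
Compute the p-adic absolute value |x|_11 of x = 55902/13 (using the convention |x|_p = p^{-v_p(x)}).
|55902/13|_11 = 1/1331

Step 1 — compute v_11(x) by factoring powers of 11 out of the numerator and denominator: v_11(55902/13) = 3. Step 2 — apply |x|_p = p^{-v_p(x)} = 11^{-3} = 1/1331.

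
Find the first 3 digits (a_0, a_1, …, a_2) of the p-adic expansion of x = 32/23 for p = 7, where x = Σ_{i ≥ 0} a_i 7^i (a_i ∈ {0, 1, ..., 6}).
(a_0, …, a_2) = (2, 6, 4)

v_7(32/23) = 0 (numerator and denominator both coprime to 7), so x ∈ ℤ_7^×. Compute digits iteratively via a_i = x_i mod 7, x_{i+1} = (x_i − a_i)/7, with x_0 = x:
  x_0 = 32/23;  a_0 = 2;  x_1 = (x_0 − 2)/7 = -2/23
  x_1 = -2/23;  a_1 = 6;  x_2 = (x_1 − 6)/7 = -20/23
  x_2 = -20/23;  a_2 = 4;  x_3 = (x_2 − 4)/7 = -16/23
Digits: (2, 6, 4).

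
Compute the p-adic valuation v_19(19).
v_19(19) = 1

v_19(n) is the largest exponent k such that 19^k divides n. Factor out: 19 = 19^1 · 1. (Sign doesn't affect v_p.) So v_19(19) = 1.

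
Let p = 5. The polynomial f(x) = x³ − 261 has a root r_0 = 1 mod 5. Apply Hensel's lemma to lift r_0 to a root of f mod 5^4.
r_3 = 146 (mod 625)

Hensel: r_{i+1} = r_i − f(r_i)/f′(r_i) mod 5^{i+2}, where f′(x) = 3x². Iterate:
  r_0 = 1 (mod 5)
  r_1 = 21 (mod 25)
  r_2 = 21 (mod 125)
  r_3 = 146 (mod 625)
Final: r = 146 with f(r) ≡ 0 mod 5^4.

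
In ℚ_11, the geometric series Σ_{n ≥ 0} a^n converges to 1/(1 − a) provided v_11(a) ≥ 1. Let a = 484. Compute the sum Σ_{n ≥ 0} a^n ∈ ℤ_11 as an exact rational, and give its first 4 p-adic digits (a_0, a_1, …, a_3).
Σ a^n = 1/(1 − a) = -1/483;  first 4 digits = (1, 0, 4, 0)

v_11(a) = 2 ≥ 1, so the series converges in ℤ_11 to 1/(1 − a) = 1/(1 − 484) = -1/483. Expand this rational in ℤ_11: compute digits iteratively via d_i = x_i mod 11, x_{i+1} = (x_i − d_i)/11. The first 4 digits are (1, 0, 4, 0).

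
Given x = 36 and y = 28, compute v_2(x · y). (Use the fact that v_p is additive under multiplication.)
v_2(1008) = 4

v_p(x) = 2 (factor: 36 = 2^2 · 9); v_p(y) = 2 (factor: 28 = 2^2 · 7). Additivity: v_p(xy) = v_p(x) + v_p(y) = 2 + 2 = 4. (Direct check: xy = 1008 = 2^4 · (63).)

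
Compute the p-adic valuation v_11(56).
v_11(56) = 0

v_11(n) is the largest exponent k such that 11^k divides n. Factor out: 56 = 11^0 · 56. (Sign doesn't affect v_p.) So v_11(56) = 0.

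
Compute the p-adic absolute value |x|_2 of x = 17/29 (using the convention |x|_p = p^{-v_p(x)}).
|17/29|_2 = 1

Step 1 — compute v_2(x) by factoring powers of 2 out of the numerator and denominator: v_2(17/29) = 0. Step 2 — apply |x|_p = p^{-v_p(x)} = 2^{0} = 1.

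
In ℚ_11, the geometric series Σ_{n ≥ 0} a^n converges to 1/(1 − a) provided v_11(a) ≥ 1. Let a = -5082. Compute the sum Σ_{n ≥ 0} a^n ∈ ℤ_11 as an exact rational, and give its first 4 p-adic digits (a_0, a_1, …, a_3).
Σ a^n = 1/(1 − a) = 1/5083;  first 4 digits = (1, 0, 2, 7)

v_11(a) = 2 ≥ 1, so the series converges in ℤ_11 to 1/(1 − a) = 1/(1 − (-5082)) = 1/5083. Expand this rational in ℤ_11: compute digits iteratively via d_i = x_i mod 11, x_{i+1} = (x_i − d_i)/11. The first 4 digits are (1, 0, 2, 7).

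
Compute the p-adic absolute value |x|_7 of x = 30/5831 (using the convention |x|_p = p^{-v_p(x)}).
|30/5831|_7 = 343

Step 1 — compute v_7(x) by factoring powers of 7 out of the numerator and denominator: v_7(30/5831) = -3. Step 2 — apply |x|_p = p^{-v_p(x)} = 7^{3} = 343.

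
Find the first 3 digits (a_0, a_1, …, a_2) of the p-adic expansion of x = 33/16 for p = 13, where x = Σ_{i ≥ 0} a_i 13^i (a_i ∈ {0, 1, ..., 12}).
(a_0, …, a_2) = (11, 5, 2)

v_13(33/16) = 0 (numerator and denominator both coprime to 13), so x ∈ ℤ_13^×. Compute digits iteratively via a_i = x_i mod 13, x_{i+1} = (x_i − a_i)/13, with x_0 = x:
  x_0 = 33/16;  a_0 = 11;  x_1 = (x_0 − 11)/13 = -11/16
  x_1 = -11/16;  a_1 = 5;  x_2 = (x_1 − 5)/13 = -7/16
  x_2 = -7/16;  a_2 = 2;  x_3 = (x_2 − 2)/13 = -3/16
Digits: (11, 5, 2).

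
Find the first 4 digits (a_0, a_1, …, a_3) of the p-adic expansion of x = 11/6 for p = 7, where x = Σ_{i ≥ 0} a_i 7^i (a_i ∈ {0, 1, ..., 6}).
(a_0, …, a_3) = (3, 1, 1, 1)

v_7(11/6) = 0 (numerator and denominator both coprime to 7), so x ∈ ℤ_7^×. Compute digits iteratively via a_i = x_i mod 7, x_{i+1} = (x_i − a_i)/7, with x_0 = x:
  x_0 = 11/6;  a_0 = 3;  x_1 = (x_0 − 3)/7 = -1/6
  x_1 = -1/6;  a_1 = 1;  x_2 = (x_1 − 1)/7 = -1/6
  x_2 = -1/6;  a_2 = 1;  x_3 = (x_2 − 1)/7 = -1/6
  x_3 = -1/6;  a_3 = 1;  x_4 = (x_3 − 1)/7 = -1/6
Digits: (3, 1, 1, 1).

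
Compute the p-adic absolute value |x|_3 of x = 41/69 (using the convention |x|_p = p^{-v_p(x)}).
|41/69|_3 = 3

Step 1 — compute v_3(x) by factoring powers of 3 out of the numerator and denominator: v_3(41/69) = -1. Step 2 — apply |x|_p = p^{-v_p(x)} = 3^{1} = 3.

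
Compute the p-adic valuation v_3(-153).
v_3(-153) = 2

v_3(n) is the largest exponent k such that 3^k divides n. Factor out: -153 = -3^2 · 17. (Sign doesn't affect v_p.) So v_3(-153) = 2.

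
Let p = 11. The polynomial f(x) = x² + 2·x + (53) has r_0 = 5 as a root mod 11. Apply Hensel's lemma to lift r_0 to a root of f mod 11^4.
r_3 = 2458 (mod 14641)

Hensel: r_{i+1} = r_i − f(r_i)·(f′(r_i))^{-1} mod 11^{i+2}, f′(x) = 2x + 2. Iterate:
  r_0 = 5 (mod 11)
  r_1 = 38 (mod 121)
  r_2 = 1127 (mod 1331)
  r_3 = 2458 (mod 14641)
Final: r = 2458 satisfies f(r) ≡ 0 mod 11^4.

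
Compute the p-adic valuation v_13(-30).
v_13(-30) = 0

v_13(n) is the largest exponent k such that 13^k divides n. Factor out: -30 = -13^0 · 30. (Sign doesn't affect v_p.) So v_13(-30) = 0.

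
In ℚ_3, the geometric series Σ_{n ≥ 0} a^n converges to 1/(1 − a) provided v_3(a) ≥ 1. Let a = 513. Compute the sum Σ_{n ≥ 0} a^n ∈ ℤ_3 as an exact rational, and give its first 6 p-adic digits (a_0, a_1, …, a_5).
Σ a^n = 1/(1 − a) = -1/512;  first 6 digits = (1, 0, 0, 1, 0, 2)

v_3(a) = 3 ≥ 1, so the series converges in ℤ_3 to 1/(1 − a) = 1/(1 − 513) = -1/512. Expand this rational in ℤ_3: compute digits iteratively via d_i = x_i mod 3, x_{i+1} = (x_i − d_i)/3. The first 6 digits are (1, 0, 0, 1, 0, 2).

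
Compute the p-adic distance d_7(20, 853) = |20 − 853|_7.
d_7(20, 853) = 1/49

Step 1 — x − y = 20 − 853 = -833. Step 2 — v_7(-833) = 2 (factor: -833 = −(7^2 · 17); the sign does not affect v_p). Step 3 — |x − y|_7 = 7^{-2} = 1/49.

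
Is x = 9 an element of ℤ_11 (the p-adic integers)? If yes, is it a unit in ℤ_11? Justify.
x ∈ ℤ_11^× (unit); v_11(x) = 0

ℤ_11 = {x ∈ ℚ_11 : v_11(x) ≥ 0} and ℤ_11^× = {x ∈ ℤ_11 : v_11(x) = 0}. Here v_11(9) = v_11(num) − v_11(den) = 0; compare against these criteria.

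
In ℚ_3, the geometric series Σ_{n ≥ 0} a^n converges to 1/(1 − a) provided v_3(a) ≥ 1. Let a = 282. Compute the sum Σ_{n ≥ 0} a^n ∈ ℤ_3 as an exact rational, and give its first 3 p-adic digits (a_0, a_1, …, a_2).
Σ a^n = 1/(1 − a) = -1/281;  first 3 digits = (1, 1, 2)

v_3(a) = 1 ≥ 1, so the series converges in ℤ_3 to 1/(1 − a) = 1/(1 − 282) = -1/281. Expand this rational in ℤ_3: compute digits iteratively via d_i = x_i mod 3, x_{i+1} = (x_i − d_i)/3. The first 3 digits are (1, 1, 2).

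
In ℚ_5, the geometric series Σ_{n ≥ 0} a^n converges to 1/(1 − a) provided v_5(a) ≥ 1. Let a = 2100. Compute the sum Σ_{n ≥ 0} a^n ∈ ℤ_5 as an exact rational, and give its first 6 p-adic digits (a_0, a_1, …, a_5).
Σ a^n = 1/(1 − a) = -1/2099;  first 6 digits = (1, 0, 4, 1, 4, 1)

v_5(a) = 2 ≥ 1, so the series converges in ℤ_5 to 1/(1 − a) = 1/(1 − 2100) = -1/2099. Expand this rational in ℤ_5: compute digits iteratively via d_i = x_i mod 5, x_{i+1} = (x_i − d_i)/5. The first 6 digits are (1, 0, 4, 1, 4, 1).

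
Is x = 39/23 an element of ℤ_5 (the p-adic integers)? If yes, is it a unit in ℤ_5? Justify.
x ∈ ℤ_5^× (unit); v_5(x) = 0

ℤ_5 = {x ∈ ℚ_5 : v_5(x) ≥ 0} and ℤ_5^× = {x ∈ ℤ_5 : v_5(x) = 0}. Here v_5(39/23) = v_5(num) − v_5(den) = 0; compare against these criteria.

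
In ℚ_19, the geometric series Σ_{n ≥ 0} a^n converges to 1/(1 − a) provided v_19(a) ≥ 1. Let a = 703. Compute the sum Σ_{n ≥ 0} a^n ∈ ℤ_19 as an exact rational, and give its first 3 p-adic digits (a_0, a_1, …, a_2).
Σ a^n = 1/(1 − a) = -1/702;  first 3 digits = (1, 18, 2)

v_19(a) = 1 ≥ 1, so the series converges in ℤ_19 to 1/(1 − a) = 1/(1 − 703) = -1/702. Expand this rational in ℤ_19: compute digits iteratively via d_i = x_i mod 19, x_{i+1} = (x_i − d_i)/19. The first 3 digits are (1, 18, 2).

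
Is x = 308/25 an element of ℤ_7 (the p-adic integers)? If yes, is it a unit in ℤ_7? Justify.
x ∈ ℤ_7 but not a unit; v_7(x) = 1 > 0

ℤ_7 = {x ∈ ℚ_7 : v_7(x) ≥ 0} and ℤ_7^× = {x ∈ ℤ_7 : v_7(x) = 0}. Here v_7(308/25) = v_7(num) − v_7(den) = 1; compare against these criteria.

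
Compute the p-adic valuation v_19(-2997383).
v_19(-2997383) = 4

v_19(n) is the largest exponent k such that 19^k divides n. Factor out: -2997383 = -19^4 · 23. (Sign doesn't affect v_p.) So v_19(-2997383) = 4.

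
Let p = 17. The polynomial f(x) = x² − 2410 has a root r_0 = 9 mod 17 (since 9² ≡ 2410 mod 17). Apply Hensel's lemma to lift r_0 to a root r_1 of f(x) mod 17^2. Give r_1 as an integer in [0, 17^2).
r_1 = 26 (mod 289)

Hensel's recurrence: r_{i+1} = r_i − f(r_i)·(f′(r_i))^{-1} mod 17^{i+2}, with f′(x) = 2x. Iterate:
  r_0 = 9 (mod 17)
  r_1 = 26 (mod 289)
Final: r_1 = 26, and one checks f(r_1) ≡ 0 mod 17^2.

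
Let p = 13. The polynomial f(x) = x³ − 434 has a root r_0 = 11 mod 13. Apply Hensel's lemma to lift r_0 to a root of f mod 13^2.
r_1 = 63 (mod 169)

Hensel: r_{i+1} = r_i − f(r_i)/f′(r_i) mod 13^{i+2}, where f′(x) = 3x². Iterate:
  r_0 = 11 (mod 13)
  r_1 = 63 (mod 169)
Final: r = 63 with f(r) ≡ 0 mod 13^2.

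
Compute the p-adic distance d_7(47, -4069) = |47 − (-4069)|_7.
d_7(47, -4069) = 1/343

Step 1 — x − y = 47 − (-4069) = 4116. Step 2 — v_7(4116) = 3 (factor: 4116 = (7^3 · 12); the sign does not affect v_p). Step 3 — |x − y|_7 = 7^{-3} = 1/343.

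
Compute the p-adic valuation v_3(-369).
v_3(-369) = 2

v_3(n) is the largest exponent k such that 3^k divides n. Factor out: -369 = -3^2 · 41. (Sign doesn't affect v_p.) So v_3(-369) = 2.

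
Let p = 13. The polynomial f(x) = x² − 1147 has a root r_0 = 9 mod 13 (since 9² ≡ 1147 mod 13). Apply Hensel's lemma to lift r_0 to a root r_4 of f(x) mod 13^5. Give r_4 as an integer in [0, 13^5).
r_4 = 181593 (mod 371293)

Hensel's recurrence: r_{i+1} = r_i − f(r_i)·(f′(r_i))^{-1} mod 13^{i+2}, with f′(x) = 2x. Iterate:
  r_0 = 9 (mod 13)
  r_1 = 87 (mod 169)
  r_2 = 1439 (mod 2197)
  r_3 = 10227 (mod 28561)
  r_4 = 181593 (mod 371293)
Final: r_4 = 181593, and one checks f(r_4) ≡ 0 mod 13^5.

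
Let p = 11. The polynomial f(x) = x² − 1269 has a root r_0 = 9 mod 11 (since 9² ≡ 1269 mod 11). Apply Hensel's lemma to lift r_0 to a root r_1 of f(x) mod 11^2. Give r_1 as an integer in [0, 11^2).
r_1 = 75 (mod 121)

Hensel's recurrence: r_{i+1} = r_i − f(r_i)·(f′(r_i))^{-1} mod 11^{i+2}, with f′(x) = 2x. Iterate:
  r_0 = 9 (mod 11)
  r_1 = 75 (mod 121)
Final: r_1 = 75, and one checks f(r_1) ≡ 0 mod 11^2.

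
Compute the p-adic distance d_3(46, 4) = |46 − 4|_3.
d_3(46, 4) = 1/3

Step 1 — x − y = 46 − 4 = 42. Step 2 — v_3(42) = 1 (factor: 42 = (3^1 · 14); the sign does not affect v_p). Step 3 — |x − y|_3 = 3^{-1} = 1/3.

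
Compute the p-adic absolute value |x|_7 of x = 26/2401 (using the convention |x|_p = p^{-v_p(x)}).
|26/2401|_7 = 2401

Step 1 — compute v_7(x) by factoring powers of 7 out of the numerator and denominator: v_7(26/2401) = -4. Step 2 — apply |x|_p = p^{-v_p(x)} = 7^{4} = 2401.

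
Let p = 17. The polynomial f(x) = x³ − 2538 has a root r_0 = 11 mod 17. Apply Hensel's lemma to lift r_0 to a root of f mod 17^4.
r_3 = 40046 (mod 83521)

Hensel: r_{i+1} = r_i − f(r_i)/f′(r_i) mod 17^{i+2}, where f′(x) = 3x². Iterate:
  r_0 = 11 (mod 17)
  r_1 = 164 (mod 289)
  r_2 = 742 (mod 4913)
  r_3 = 40046 (mod 83521)
Final: r = 40046 with f(r) ≡ 0 mod 17^4.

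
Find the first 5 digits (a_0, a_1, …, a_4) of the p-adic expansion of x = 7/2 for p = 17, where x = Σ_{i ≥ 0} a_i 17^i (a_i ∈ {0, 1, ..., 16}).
(a_0, …, a_4) = (12, 8, 8, 8, 8)

v_17(7/2) = 0 (numerator and denominator both coprime to 17), so x ∈ ℤ_17^×. Compute digits iteratively via a_i = x_i mod 17, x_{i+1} = (x_i − a_i)/17, with x_0 = x:
  x_0 = 7/2;  a_0 = 12;  x_1 = (x_0 − 12)/17 = -1/2
  x_1 = -1/2;  a_1 = 8;  x_2 = (x_1 − 8)/17 = -1/2
  x_2 = -1/2;  a_2 = 8;  x_3 = (x_2 − 8)/17 = -1/2
  x_3 = -1/2;  a_3 = 8;  x_4 = (x_3 − 8)/17 = -1/2
  x_4 = -1/2;  a_4 = 8;  x_5 = (x_4 − 8)/17 = -1/2
Digits: (12, 8, 8, 8, 8).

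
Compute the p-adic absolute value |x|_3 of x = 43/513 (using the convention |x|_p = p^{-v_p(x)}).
|43/513|_3 = 27

Step 1 — compute v_3(x) by factoring powers of 3 out of the numerator and denominator: v_3(43/513) = -3. Step 2 — apply |x|_p = p^{-v_p(x)} = 3^{3} = 27.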